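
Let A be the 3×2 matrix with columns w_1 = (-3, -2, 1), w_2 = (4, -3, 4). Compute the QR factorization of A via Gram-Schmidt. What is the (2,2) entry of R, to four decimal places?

r_{22} = 6.3808

w_1 = (-3, -2, 1); ‖w_1‖ = 3.7417, so q_1 = (-0.8018, -0.5345, 0.2673).
q_1·w_2 = (-0.8018)·4 + (-0.5345)·(-3) + 0.2673·4 = -0.5345.
u_2 = w_2 + 0.5345·q_1 = (3.5714, -3.2857, 4.1429).
r_{22} = ‖u_2‖ = 6.3808.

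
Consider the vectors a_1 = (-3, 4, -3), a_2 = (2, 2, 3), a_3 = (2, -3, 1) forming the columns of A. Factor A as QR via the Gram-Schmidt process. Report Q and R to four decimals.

Q = [[-0.5145, 0.3505, 0.7826], [0.6860, 0.7158, 0.1304], [-0.5145, 0.6040, -0.6087]], R = [[5.8310, -1.2005, -3.6015], [0.0000, 3.9445, -0.8426], [0.0000, 0.0000, 0.5652]]

a_1 = (-3, 4, -3); ‖a_1‖ = 5.8310, so e_1 = (-0.5145, 0.6860, -0.5145).
e_1·a_2 = (-0.5145)·2 + 0.6860·2 + (-0.5145)·3 = -1.2005.
u_2 = a_2 + 1.2005·e_1 = (1.3824, 2.8235, 2.3824).
‖u_2‖ = 3.9445, so e_2 = (0.3505, 0.7158, 0.6040).
e_1·a_3 = (-0.5145)·2 + 0.6860·(-3) + (-0.5145)·1 = -3.6015; e_2·a_3 = 0.3505·2 + 0.7158·(-3) + 0.6040·1 = -0.8426.
u_3 = a_3 + 3.6015·e_1 + 0.8426·e_2 = (0.4423, 0.0737, -0.3440).
‖u_3‖ = 0.5652, so e_3 = (0.7826, 0.1304, -0.6087).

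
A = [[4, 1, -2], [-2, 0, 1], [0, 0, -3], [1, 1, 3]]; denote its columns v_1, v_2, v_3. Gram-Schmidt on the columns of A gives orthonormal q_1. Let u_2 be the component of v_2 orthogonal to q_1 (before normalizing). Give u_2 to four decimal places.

u_2 = (0.0476, 0.4762, 0.0000, 0.7619)

v_1 = (4, -2, 0, 1); ‖v_1‖ = 4.5826, so q_1 = (0.8729, -0.4364, 0.0000, 0.2182).
q_1·v_2 = 0.8729·1 + (-0.4364)·0 + 0.0000·0 + 0.2182·1 = 1.0911.
u_2 = v_2 − 1.0911·q_1 = (0.0476, 0.4762, 0.0000, 0.7619).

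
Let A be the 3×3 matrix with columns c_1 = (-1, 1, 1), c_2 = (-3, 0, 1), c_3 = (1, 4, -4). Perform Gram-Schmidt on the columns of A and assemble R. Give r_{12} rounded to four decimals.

r_{12} = 2.3094

c_1 = (-1, 1, 1); ‖c_1‖ = 1.7321, so e_1 = (-0.5774, 0.5774, 0.5774).
r_{12} = e_1·c_2 = 2.3094.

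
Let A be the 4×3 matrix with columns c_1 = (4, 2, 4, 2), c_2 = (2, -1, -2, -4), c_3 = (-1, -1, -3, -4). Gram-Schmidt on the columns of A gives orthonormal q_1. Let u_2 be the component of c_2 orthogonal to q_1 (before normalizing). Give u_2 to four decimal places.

c_1 = (4, 2, 4, 2); ‖c_1‖ = 6.3246, so q_1 = (0.6325, 0.3162, 0.6325, 0.3162).
q_1·c_2 = 0.6325·2 + 0.3162·(-1) + 0.6325·(-2) + 0.3162·(-4) = -1.5811.
u_2 = c_2 + 1.5811·q_1 = (3.0000, -0.5000, -1.0000, -3.5000).

u_2 = (3.0000, -0.5000, -1.0000, -3.5000)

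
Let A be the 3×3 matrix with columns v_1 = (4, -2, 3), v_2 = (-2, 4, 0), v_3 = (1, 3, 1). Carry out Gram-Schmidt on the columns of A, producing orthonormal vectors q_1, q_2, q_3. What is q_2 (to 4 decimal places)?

q_1 = v_1/‖v_1‖ = (4, -2, 3)/5.3852 = (0.7428, -0.3714, 0.5571).
r_{12} = q_1·v_2 = -2.9711.
u_2 = v_2 + 2.9711·q_1 = (0.2069, 2.8966, 1.6552).
‖u_2‖ = 3.3425, so q_2 = (0.0619, 0.8666, 0.4952).

q_2 = (0.0619, 0.8666, 0.4952)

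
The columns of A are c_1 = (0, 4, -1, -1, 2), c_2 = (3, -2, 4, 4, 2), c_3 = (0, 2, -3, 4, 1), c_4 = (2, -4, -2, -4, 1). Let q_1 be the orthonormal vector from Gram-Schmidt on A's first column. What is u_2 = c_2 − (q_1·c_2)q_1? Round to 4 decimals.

c_1 = (0, 4, -1, -1, 2); ‖c_1‖ = 4.6904, so q_1 = (0.0000, 0.8528, -0.2132, -0.2132, 0.4264).
q_1·c_2 = 0.0000·3 + 0.8528·(-2) + (-0.2132)·4 + (-0.2132)·4 + 0.4264·2 = -2.5584.
u_2 = c_2 + 2.5584·q_1 = (3.0000, 0.1818, 3.4545, 3.4545, 3.0909).

u_2 = (3.0000, 0.1818, 3.4545, 3.4545, 3.0909)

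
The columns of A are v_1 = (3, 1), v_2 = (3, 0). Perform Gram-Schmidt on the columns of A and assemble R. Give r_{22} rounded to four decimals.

v_1 = (3, 1); ‖v_1‖ = 3.1623, so e_1 = (0.9487, 0.3162).
e_1·v_2 = 0.9487·3 + 0.3162·0 = 2.8460.
u_2 = v_2 − 2.8460·e_1 = (0.3000, -0.9000).
r_{22} = ‖u_2‖ = 0.9487.

r_{22} = 0.9487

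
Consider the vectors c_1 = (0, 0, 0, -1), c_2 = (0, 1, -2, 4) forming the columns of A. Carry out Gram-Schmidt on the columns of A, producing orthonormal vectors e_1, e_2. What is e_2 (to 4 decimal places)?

e_2 = (0.0000, 0.4472, -0.8944, 0.0000)

c_1 = (0, 0, 0, -1); ‖c_1‖ = 1.0000, so e_1 = (0.0000, 0.0000, 0.0000, -1.0000).
e_1·c_2 = 0.0000·0 + 0.0000·1 + 0.0000·(-2) + (-1.0000)·4 = -4.0000.
u_2 = c_2 + 4.0000·e_1 = (0.0000, 1.0000, -2.0000, 0.0000).
‖u_2‖ = 2.2361, so e_2 = (0.0000, 0.4472, -0.8944, 0.0000).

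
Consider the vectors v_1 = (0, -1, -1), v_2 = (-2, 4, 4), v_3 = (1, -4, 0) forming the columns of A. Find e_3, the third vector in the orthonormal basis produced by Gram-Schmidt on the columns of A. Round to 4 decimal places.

v_1 = (0, -1, -1); ‖v_1‖ = 1.4142, so e_1 = (0.0000, -0.7071, -0.7071).
e_1·v_2 = 0.0000·(-2) + (-0.7071)·4 + (-0.7071)·4 = -5.6569.
u_2 = v_2 + 5.6569·e_1 = (-2.0000, 0.0000, 0.0000).
‖u_2‖ = 2.0000, so e_2 = (-1.0000, 0.0000, 0.0000).
e_1·v_3 = 0.0000·1 + (-0.7071)·(-4) + (-0.7071)·0 = 2.8284; e_2·v_3 = (-1.0000)·1 + 0.0000·(-4) + 0.0000·0 = -1.0000.
u_3 = v_3 − 2.8284·e_1 + 1.0000·e_2 = (0.0000, -2.0000, 2.0000).
‖u_3‖ = 2.8284, so e_3 = (0.0000, -0.7071, 0.7071).

e_3 = (0.0000, -0.7071, 0.7071)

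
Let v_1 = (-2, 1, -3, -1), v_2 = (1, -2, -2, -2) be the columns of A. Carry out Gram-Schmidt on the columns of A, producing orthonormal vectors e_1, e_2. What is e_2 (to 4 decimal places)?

e_1 = v_1/‖v_1‖ = (-2, 1, -3, -1)/3.8730 = (-0.5164, 0.2582, -0.7746, -0.2582).
r_{12} = e_1·v_2 = 1.0328.
u_2 = v_2 − 1.0328·e_1 = (1.5333, -2.2667, -1.2000, -1.7333).
‖u_2‖ = 3.4545, so e_2 = (0.4439, -0.6562, -0.3474, -0.5018).

e_2 = (0.4439, -0.6562, -0.3474, -0.5018)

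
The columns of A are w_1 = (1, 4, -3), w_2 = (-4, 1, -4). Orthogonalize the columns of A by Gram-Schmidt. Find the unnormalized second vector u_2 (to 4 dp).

u_2 = (-4.4615, -0.8462, -2.6154)

q_1 = w_1/‖w_1‖ = (1, 4, -3)/5.0990 = (0.1961, 0.7845, -0.5883).
r_{12} = q_1·w_2 = 2.3534.
u_2 = w_2 − 2.3534·q_1 = (-4.4615, -0.8462, -2.6154).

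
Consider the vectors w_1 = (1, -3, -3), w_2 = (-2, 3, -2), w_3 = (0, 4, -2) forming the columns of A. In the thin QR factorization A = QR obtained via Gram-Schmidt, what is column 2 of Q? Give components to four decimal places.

e_2 = (-0.4386, 0.5582, -0.7044)

e_1 = w_1/‖w_1‖ = (1, -3, -3)/4.3589 = (0.2294, -0.6882, -0.6882).
r_{12} = e_1·w_2 = -1.1471.
u_2 = w_2 + 1.1471·e_1 = (-1.7368, 2.2105, -2.7895).
‖u_2‖ = 3.9603, so e_2 = (-0.4386, 0.5582, -0.7044).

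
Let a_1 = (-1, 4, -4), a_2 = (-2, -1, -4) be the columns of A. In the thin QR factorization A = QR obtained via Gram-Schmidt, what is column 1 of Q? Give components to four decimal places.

e_1 = (-0.1741, 0.6963, -0.6963)

a_1 = (-1, 4, -4); ‖a_1‖ = 5.7446, so e_1 = (-0.1741, 0.6963, -0.6963).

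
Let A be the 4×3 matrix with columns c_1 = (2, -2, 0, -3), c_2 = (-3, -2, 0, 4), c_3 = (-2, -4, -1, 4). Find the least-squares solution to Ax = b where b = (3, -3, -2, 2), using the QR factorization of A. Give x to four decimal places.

c_1 = (2, -2, 0, -3); ‖c_1‖ = 4.1231, so q_1 = (0.4851, -0.4851, 0.0000, -0.7276).
q_1·c_2 = 0.4851·(-3) + (-0.4851)·(-2) + 0.0000·0 + (-0.7276)·4 = -3.3955.
u_2 = c_2 + 3.3955·q_1 = (-1.3529, -3.6471, 0.0000, 1.5294).
‖u_2‖ = 4.1798, so q_2 = (-0.3237, -0.8725, 0.0000, 0.3659).
q_1·c_3 = 0.4851·(-2) + (-0.4851)·(-4) + 0.0000·(-1) + (-0.7276)·4 = -1.9403; q_2·c_3 = (-0.3237)·(-2) + (-0.8725)·(-4) + 0.0000·(-1) + 0.3659·4 = 5.6012.
u_3 = c_3 + 1.9403·q_1 − 5.6012·q_2 = (0.7542, -0.0539, -1.0000, 0.5387).
‖u_3‖ = 1.3645, so q_3 = (0.5527, -0.0395, -0.7329, 0.3948).
Qᵀb = (1.4552, 2.3784, 4.0319).
Back-substitute: x_3 = 4.0319/1.3645 = 2.9548.
x_2 = (2.3784 − 5.6012·2.9548)/4.1798 = -3.3906.
x_1 = (1.4552 + 3.3955·(-3.3906) + 1.9403·2.9548)/4.1231 = -1.0488.

x = (-1.0488, -3.3906, 2.9548)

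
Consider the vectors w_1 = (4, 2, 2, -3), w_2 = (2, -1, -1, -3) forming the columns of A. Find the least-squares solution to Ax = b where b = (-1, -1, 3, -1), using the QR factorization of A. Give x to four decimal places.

q_1 = w_1/‖w_1‖ = (4, 2, 2, -3)/5.7446 = (0.6963, 0.3482, 0.3482, -0.5222).
r_{12} = q_1·w_2 = 2.2630.
u_2 = w_2 − 2.2630·q_1 = (0.4242, -1.7879, -1.7879, -1.8182).
‖u_2‖ = 3.1431, so q_2 = (0.1350, -0.5688, -0.5688, -0.5785).
Qᵀb = (0.5222, -0.6942).
Back-substitute: x_2 = -0.6942/3.1431 = -0.2209.
x_1 = (0.5222 − 2.2630·(-0.2209))/5.7446 = 0.1779.

x = (0.1779, -0.2209)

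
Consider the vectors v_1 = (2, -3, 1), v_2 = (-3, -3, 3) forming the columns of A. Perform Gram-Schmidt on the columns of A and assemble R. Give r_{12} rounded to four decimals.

v_1 = (2, -3, 1); ‖v_1‖ = 3.7417, so q_1 = (0.5345, -0.8018, 0.2673).
r_{12} = q_1·v_2 = 1.6036.

r_{12} = 1.6036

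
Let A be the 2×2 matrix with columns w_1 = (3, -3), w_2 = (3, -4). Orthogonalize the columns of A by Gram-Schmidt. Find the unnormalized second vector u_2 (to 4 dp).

w_1 = (3, -3); ‖w_1‖ = 4.2426, so e_1 = (0.7071, -0.7071).
e_1·w_2 = 0.7071·3 + (-0.7071)·(-4) = 4.9497.
u_2 = w_2 − 4.9497·e_1 = (-0.5000, -0.5000).

u_2 = (-0.5000, -0.5000)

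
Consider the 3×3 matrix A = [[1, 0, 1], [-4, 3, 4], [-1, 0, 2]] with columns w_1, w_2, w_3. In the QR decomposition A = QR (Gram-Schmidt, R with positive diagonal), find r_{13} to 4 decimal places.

w_1 = (1, -4, -1); ‖w_1‖ = 4.2426, so e_1 = (0.2357, -0.9428, -0.2357).
r_{13} = e_1·w_3 = -4.0069.

r_{13} = -4.0069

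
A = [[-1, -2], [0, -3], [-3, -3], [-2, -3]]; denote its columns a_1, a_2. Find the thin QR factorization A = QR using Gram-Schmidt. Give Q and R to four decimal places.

Q = [[-0.2673, -0.2441], [0.0000, -0.9322], [-0.8018, 0.1998], [-0.5345, -0.1776]], R = [[3.7417, 4.5434], [0.0000, 3.2183]]

e_1 = a_1/‖a_1‖ = (-1, 0, -3, -2)/3.7417 = (-0.2673, 0.0000, -0.8018, -0.5345).
r_{12} = e_1·a_2 = 4.5434.
u_2 = a_2 − 4.5434·e_1 = (-0.7857, -3.0000, 0.6429, -0.5714).
‖u_2‖ = 3.2183, so e_2 = (-0.2441, -0.9322, 0.1998, -0.1776).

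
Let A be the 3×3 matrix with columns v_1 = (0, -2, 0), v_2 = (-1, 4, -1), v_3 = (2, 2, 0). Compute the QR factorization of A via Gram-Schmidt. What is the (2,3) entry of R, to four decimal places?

e_1 = v_1/‖v_1‖ = (0, -2, 0)/2.0000 = (0.0000, -1.0000, 0.0000).
r_{12} = e_1·v_2 = -4.0000.
u_2 = v_2 + 4.0000·e_1 = (-1.0000, 0.0000, -1.0000).
‖u_2‖ = 1.4142, so e_2 = (-0.7071, 0.0000, -0.7071).
r_{23} = e_2·v_3 = -1.4142.

r_{23} = -1.4142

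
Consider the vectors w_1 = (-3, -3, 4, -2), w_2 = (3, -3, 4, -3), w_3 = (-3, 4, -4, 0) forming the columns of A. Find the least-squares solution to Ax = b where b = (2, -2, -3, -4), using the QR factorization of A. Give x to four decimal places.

x = (-0.3768, 1.2512, 0.9058)

w_1 = (-3, -3, 4, -2); ‖w_1‖ = 6.1644, so q_1 = (-0.4867, -0.4867, 0.6489, -0.3244).
q_1·w_2 = (-0.4867)·3 + (-0.4867)·(-3) + 0.6489·4 + (-0.3244)·(-3) = 3.5689.
u_2 = w_2 − 3.5689·q_1 = (4.7368, -1.2632, 1.6842, -1.8421).
‖u_2‖ = 5.5012, so q_2 = (0.8611, -0.2296, 0.3062, -0.3349).
q_1·w_3 = (-0.4867)·(-3) + (-0.4867)·4 + 0.6489·(-4) + (-0.3244)·0 = -3.0822; q_2·w_3 = 0.8611·(-3) + (-0.2296)·4 + 0.3062·(-4) + (-0.3349)·0 = -4.7262.
u_3 = w_3 + 3.0822·q_1 + 4.7262·q_2 = (-0.4304, 1.4148, -0.5530, -2.5826).
‖u_3‖ = 3.0270, so q_3 = (-0.1422, 0.4674, -0.1827, -0.8532).
Qᵀb = (-0.6489, 2.6023, 2.7417).
Back-substitute: x_3 = 2.7417/3.0270 = 0.9058.
x_2 = (2.6023 + 4.7262·0.9058)/5.5012 = 1.2512.
x_1 = (-0.6489 − 3.5689·1.2512 + 3.0822·0.9058)/6.1644 = -0.3768.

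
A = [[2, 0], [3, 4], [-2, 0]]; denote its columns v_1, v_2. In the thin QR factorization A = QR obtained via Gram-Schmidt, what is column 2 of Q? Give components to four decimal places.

q_2 = (-0.5145, 0.6860, 0.5145)

v_1 = (2, 3, -2); ‖v_1‖ = 4.1231, so q_1 = (0.4851, 0.7276, -0.4851).
q_1·v_2 = 0.4851·0 + 0.7276·4 + (-0.4851)·0 = 2.9104.
u_2 = v_2 − 2.9104·q_1 = (-1.4118, 1.8824, 1.4118).
‖u_2‖ = 2.7440, so q_2 = (-0.5145, 0.6860, 0.5145).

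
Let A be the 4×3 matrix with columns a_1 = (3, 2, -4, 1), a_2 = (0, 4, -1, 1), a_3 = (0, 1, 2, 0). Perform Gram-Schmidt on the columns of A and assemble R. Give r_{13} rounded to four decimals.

r_{13} = -1.0954

e_1 = a_1/‖a_1‖ = (3, 2, -4, 1)/5.4772 = (0.5477, 0.3651, -0.7303, 0.1826).
r_{13} = e_1·a_3 = -1.0954.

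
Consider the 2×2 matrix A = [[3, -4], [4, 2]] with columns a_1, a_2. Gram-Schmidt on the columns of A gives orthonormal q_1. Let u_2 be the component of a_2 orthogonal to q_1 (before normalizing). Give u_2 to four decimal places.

u_2 = (-3.5200, 2.6400)

a_1 = (3, 4); ‖a_1‖ = 5.0000, so q_1 = (0.6000, 0.8000).
q_1·a_2 = 0.6000·(-4) + 0.8000·2 = -0.8000.
u_2 = a_2 + 0.8000·q_1 = (-3.5200, 2.6400).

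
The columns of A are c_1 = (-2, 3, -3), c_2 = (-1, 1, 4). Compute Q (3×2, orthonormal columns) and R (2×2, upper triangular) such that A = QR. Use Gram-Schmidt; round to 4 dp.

c_1 = (-2, 3, -3); ‖c_1‖ = 4.6904, so q_1 = (-0.4264, 0.6396, -0.6396).
q_1·c_2 = (-0.4264)·(-1) + 0.6396·1 + (-0.6396)·4 = -1.4924.
u_2 = c_2 + 1.4924·q_1 = (-1.6364, 1.9545, 3.0455).
‖u_2‖ = 3.9715, so q_2 = (-0.4120, 0.4921, 0.7668).

Q = [[-0.4264, -0.4120], [0.6396, 0.4921], [-0.6396, 0.7668]], R = [[4.6904, -1.4924], [0.0000, 3.9715]]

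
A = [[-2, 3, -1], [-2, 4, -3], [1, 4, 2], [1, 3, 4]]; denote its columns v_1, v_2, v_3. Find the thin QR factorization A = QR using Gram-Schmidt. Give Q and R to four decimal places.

Q = [[-0.6325, 0.2382, 0.5415], [-0.6325, 0.3872, -0.4473], [0.3162, 0.6999, -0.4002], [0.3162, 0.5510, 0.5886]], R = [[3.1623, -2.2136, 4.4272], [0.0000, 6.7157, 2.2038], [0.0000, 0.0000, 2.3544]]

e_1 = v_1/‖v_1‖ = (-2, -2, 1, 1)/3.1623 = (-0.6325, -0.6325, 0.3162, 0.3162).
r_{12} = e_1·v_2 = -2.2136.
u_2 = v_2 + 2.2136·e_1 = (1.6000, 2.6000, 4.7000, 3.7000).
‖u_2‖ = 6.7157, so e_2 = (0.2382, 0.3872, 0.6999, 0.5510).
r_{13} = e_1·v_3 = 4.4272; r_{23} = e_2·v_3 = 2.2038.
u_3 = v_3 − 4.4272·e_1 − 2.2038·e_2 = (1.2749, -1.0532, -0.9424, 1.3858).
‖u_3‖ = 2.3544, so e_3 = (0.5415, -0.4473, -0.4002, 0.5886).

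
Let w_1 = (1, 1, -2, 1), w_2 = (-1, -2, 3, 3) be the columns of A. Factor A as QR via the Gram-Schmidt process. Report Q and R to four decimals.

Q = [[0.3780, -0.0338], [0.3780, -0.2704], [-0.7559, 0.3043], [0.3780, 0.9128]], R = [[2.6458, -2.2678], [0.0000, 4.2258]]

q_1 = w_1/‖w_1‖ = (1, 1, -2, 1)/2.6458 = (0.3780, 0.3780, -0.7559, 0.3780).
r_{12} = q_1·w_2 = -2.2678.
u_2 = w_2 + 2.2678·q_1 = (-0.1429, -1.1429, 1.2857, 3.8571).
‖u_2‖ = 4.2258, so q_2 = (-0.0338, -0.2704, 0.3043, 0.9128).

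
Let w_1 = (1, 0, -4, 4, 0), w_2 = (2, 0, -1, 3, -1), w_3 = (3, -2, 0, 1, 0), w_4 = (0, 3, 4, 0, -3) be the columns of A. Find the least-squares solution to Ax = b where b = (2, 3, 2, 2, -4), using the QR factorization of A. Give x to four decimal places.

x = (4.6181, -6.6784, 3.6131, 3.4673)

e_1 = w_1/‖w_1‖ = (1, 0, -4, 4, 0)/5.7446 = (0.1741, 0.0000, -0.6963, 0.6963, 0.0000).
r_{12} = e_1·w_2 = 3.1334.
u_2 = w_2 − 3.1334·e_1 = (1.4545, 0.0000, 1.1818, 0.8182, -1.0000).
‖u_2‖ = 2.2764, so e_2 = (0.6390, 0.0000, 0.5192, 0.3594, -0.4393).
r_{13} = e_1·w_3 = 1.2185; r_{23} = e_2·w_3 = 2.2764.
u_3 = w_3 − 1.2185·e_1 − 2.2764·e_2 = (1.3333, -2.0000, -0.3333, -0.6667, 1.0000).
‖u_3‖ = 2.7080, so e_3 = (0.4924, -0.7385, -0.1231, -0.2462, 0.3693).
r_{14} = e_1·w_4 = -2.7852; r_{24} = e_2·w_4 = 3.3946; r_{34} = e_3·w_4 = -3.8158.
u_4 = w_4 + 2.7852·e_1 − 3.3946·e_2 + 3.8158·e_3 = (0.1946, 0.1818, -0.1715, -0.2201, -0.0997).
‖u_4‖ = 0.3984, so e_4 = (0.4884, 0.4564, -0.4304, -0.5525, -0.2502).
Qᵀb = (0.3482, 4.7923, -3.4466, 1.3813).
Back-substitute: x_4 = 1.3813/0.3984 = 3.4673.
x_3 = (-3.4466 + 3.8158·3.4673)/2.7080 = 3.6131.
x_2 = (4.7923 − 2.2764·3.6131 − 3.3946·3.4673)/2.2764 = -6.6784.
x_1 = (0.3482 − 3.1334·(-6.6784) − 1.2185·3.6131 + 2.7852·3.4673)/5.7446 = 4.6181.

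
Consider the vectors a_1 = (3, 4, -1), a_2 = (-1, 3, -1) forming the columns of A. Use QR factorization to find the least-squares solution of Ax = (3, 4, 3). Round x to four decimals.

x = (0.9785, -0.3441)

q_1 = a_1/‖a_1‖ = (3, 4, -1)/5.0990 = (0.5883, 0.7845, -0.1961).
r_{12} = q_1·a_2 = 1.9612.
u_2 = a_2 − 1.9612·q_1 = (-2.1538, 1.4615, -0.6154).
‖u_2‖ = 2.6747, so q_2 = (-0.8053, 0.5464, -0.2301).
Qᵀb = (4.3146, -0.9203).
Back-substitute: x_2 = -0.9203/2.6747 = -0.3441.
x_1 = (4.3146 − 1.9612·(-0.3441))/5.0990 = 0.9785.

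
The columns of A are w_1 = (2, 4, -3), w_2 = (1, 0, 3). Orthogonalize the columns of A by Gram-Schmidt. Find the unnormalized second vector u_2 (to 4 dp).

u_2 = (1.4828, 0.9655, 2.2759)

w_1 = (2, 4, -3); ‖w_1‖ = 5.3852, so q_1 = (0.3714, 0.7428, -0.5571).
q_1·w_2 = 0.3714·1 + 0.7428·0 + (-0.5571)·3 = -1.2999.
u_2 = w_2 + 1.2999·q_1 = (1.4828, 0.9655, 2.2759).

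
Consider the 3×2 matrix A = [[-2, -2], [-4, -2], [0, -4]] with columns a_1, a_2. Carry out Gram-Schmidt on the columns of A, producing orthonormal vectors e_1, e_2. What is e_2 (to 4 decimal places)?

e_1 = a_1/‖a_1‖ = (-2, -4, 0)/4.4721 = (-0.4472, -0.8944, 0.0000).
r_{12} = e_1·a_2 = 2.6833.
u_2 = a_2 − 2.6833·e_1 = (-0.8000, 0.4000, -4.0000).
‖u_2‖ = 4.0988, so e_2 = (-0.1952, 0.0976, -0.9759).

e_2 = (-0.1952, 0.0976, -0.9759)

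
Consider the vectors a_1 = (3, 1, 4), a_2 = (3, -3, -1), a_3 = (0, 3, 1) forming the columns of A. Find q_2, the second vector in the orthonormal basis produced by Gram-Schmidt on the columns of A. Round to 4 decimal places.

a_1 = (3, 1, 4); ‖a_1‖ = 5.0990, so q_1 = (0.5883, 0.1961, 0.7845).
q_1·a_2 = 0.5883·3 + 0.1961·(-3) + 0.7845·(-1) = 0.3922.
u_2 = a_2 − 0.3922·q_1 = (2.7692, -3.0769, -1.3077).
‖u_2‖ = 4.3412, so q_2 = (0.6379, -0.7088, -0.3012).

q_2 = (0.6379, -0.7088, -0.3012)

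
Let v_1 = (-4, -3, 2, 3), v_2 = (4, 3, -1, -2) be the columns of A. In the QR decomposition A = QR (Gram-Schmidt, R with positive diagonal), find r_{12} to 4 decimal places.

e_1 = v_1/‖v_1‖ = (-4, -3, 2, 3)/6.1644 = (-0.6489, -0.4867, 0.3244, 0.4867).
r_{12} = e_1·v_2 = -5.3533.

r_{12} = -5.3533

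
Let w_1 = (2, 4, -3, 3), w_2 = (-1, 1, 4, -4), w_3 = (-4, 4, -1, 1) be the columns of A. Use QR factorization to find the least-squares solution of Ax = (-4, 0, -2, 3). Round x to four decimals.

w_1 = (2, 4, -3, 3); ‖w_1‖ = 6.1644, so e_1 = (0.3244, 0.6489, -0.4867, 0.4867).
e_1·w_2 = 0.3244·(-1) + 0.6489·1 + (-0.4867)·4 + 0.4867·(-4) = -3.5689.
u_2 = w_2 + 3.5689·e_1 = (0.1579, 3.3158, 2.2632, -2.2632).
‖u_2‖ = 4.6112, so e_2 = (0.0342, 0.7191, 0.4908, -0.4908).
e_1·w_3 = 0.3244·(-4) + 0.6489·4 + (-0.4867)·(-1) + 0.4867·1 = 2.2711; e_2·w_3 = 0.0342·(-4) + 0.7191·4 + 0.4908·(-1) + (-0.4908)·1 = 1.7577.
u_3 = w_3 − 2.2711·e_1 − 1.7577·e_2 = (-4.7970, 1.2624, -0.7574, 0.7574).
‖u_3‖ = 5.0747, so e_3 = (-0.9453, 0.2488, -0.1493, 0.1493).
Qᵀb = (1.1355, -2.5909, 4.5274).
Back-substitute: x_3 = 4.5274/5.0747 = 0.8922.
x_2 = (-2.5909 − 1.7577·0.8922)/4.6112 = -0.9020.
x_1 = (1.1355 + 3.5689·(-0.9020) − 2.2711·0.8922)/6.1644 = -0.6667.

x = (-0.6667, -0.9020, 0.8922)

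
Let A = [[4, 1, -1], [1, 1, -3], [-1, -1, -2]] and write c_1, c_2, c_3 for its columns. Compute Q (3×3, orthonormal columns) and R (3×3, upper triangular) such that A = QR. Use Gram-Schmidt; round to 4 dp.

Q = [[0.9428, -0.3333, 0.0000], [0.2357, 0.6667, -0.7071], [-0.2357, -0.6667, -0.7071]], R = [[4.2426, 1.4142, -1.1785], [0.0000, 1.0000, -0.3333], [0.0000, 0.0000, 3.5355]]

e_1 = c_1/‖c_1‖ = (4, 1, -1)/4.2426 = (0.9428, 0.2357, -0.2357).
r_{12} = e_1·c_2 = 1.4142.
u_2 = c_2 − 1.4142·e_1 = (-0.3333, 0.6667, -0.6667).
‖u_2‖ = 1.0000, so e_2 = (-0.3333, 0.6667, -0.6667).
r_{13} = e_1·c_3 = -1.1785; r_{23} = e_2·c_3 = -0.3333.
u_3 = c_3 + 1.1785·e_1 + 0.3333·e_2 = (0.0000, -2.5000, -2.5000).
‖u_3‖ = 3.5355, so e_3 = (0.0000, -0.7071, -0.7071).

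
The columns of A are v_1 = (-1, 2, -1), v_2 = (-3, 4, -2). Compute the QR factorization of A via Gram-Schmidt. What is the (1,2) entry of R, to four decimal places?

r_{12} = 5.3072

e_1 = v_1/‖v_1‖ = (-1, 2, -1)/2.4495 = (-0.4082, 0.8165, -0.4082).
r_{12} = e_1·v_2 = 5.3072.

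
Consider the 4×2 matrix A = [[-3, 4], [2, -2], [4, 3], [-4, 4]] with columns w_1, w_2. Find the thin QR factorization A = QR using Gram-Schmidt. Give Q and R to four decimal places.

Q = [[-0.4472, 0.4438], [0.2981, -0.1849], [0.5963, 0.7951], [-0.5963, 0.3698]], R = [[6.7082, -2.9814], [0.0000, 6.0093]]

w_1 = (-3, 2, 4, -4); ‖w_1‖ = 6.7082, so q_1 = (-0.4472, 0.2981, 0.5963, -0.5963).
q_1·w_2 = (-0.4472)·4 + 0.2981·(-2) + 0.5963·3 + (-0.5963)·4 = -2.9814.
u_2 = w_2 + 2.9814·q_1 = (2.6667, -1.1111, 4.7778, 2.2222).
‖u_2‖ = 6.0093, so q_2 = (0.4438, -0.1849, 0.7951, 0.3698).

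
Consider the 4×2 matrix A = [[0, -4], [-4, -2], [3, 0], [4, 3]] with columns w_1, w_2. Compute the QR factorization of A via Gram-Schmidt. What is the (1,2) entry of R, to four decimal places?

e_1 = w_1/‖w_1‖ = (0, -4, 3, 4)/6.4031 = (0.0000, -0.6247, 0.4685, 0.6247).
r_{12} = e_1·w_2 = 3.1235.

r_{12} = 3.1235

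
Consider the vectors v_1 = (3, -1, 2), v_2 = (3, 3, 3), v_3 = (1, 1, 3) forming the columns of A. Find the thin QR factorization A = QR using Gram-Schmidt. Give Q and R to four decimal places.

e_1 = v_1/‖v_1‖ = (3, -1, 2)/3.7417 = (0.8018, -0.2673, 0.5345).
r_{12} = e_1·v_2 = 3.2071.
u_2 = v_2 − 3.2071·e_1 = (0.4286, 3.8571, 1.2857).
‖u_2‖ = 4.0883, so e_2 = (0.1048, 0.9435, 0.3145).
r_{13} = e_1·v_3 = 2.1381; r_{23} = e_2·v_3 = 1.9917.
u_3 = v_3 − 2.1381·e_1 − 1.9917·e_2 = (-0.9231, -0.3077, 1.2308).
‖u_3‖ = 1.5689, so e_3 = (-0.5883, -0.1961, 0.7845).

Q = [[0.8018, 0.1048, -0.5883], [-0.2673, 0.9435, -0.1961], [0.5345, 0.3145, 0.7845]], R = [[3.7417, 3.2071, 2.1381], [0.0000, 4.0883, 1.9917], [0.0000, 0.0000, 1.5689]]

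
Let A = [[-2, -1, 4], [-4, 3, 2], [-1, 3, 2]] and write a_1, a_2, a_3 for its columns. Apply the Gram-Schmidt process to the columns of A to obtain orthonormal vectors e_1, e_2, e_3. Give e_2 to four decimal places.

a_1 = (-2, -4, -1); ‖a_1‖ = 4.5826, so e_1 = (-0.4364, -0.8729, -0.2182).
e_1·a_2 = (-0.4364)·(-1) + (-0.8729)·3 + (-0.2182)·3 = -2.8368.
u_2 = a_2 + 2.8368·e_1 = (-2.2381, 0.5238, 2.3810).
‖u_2‖ = 3.3094, so e_2 = (-0.6763, 0.1583, 0.7194).

e_2 = (-0.6763, 0.1583, 0.7194)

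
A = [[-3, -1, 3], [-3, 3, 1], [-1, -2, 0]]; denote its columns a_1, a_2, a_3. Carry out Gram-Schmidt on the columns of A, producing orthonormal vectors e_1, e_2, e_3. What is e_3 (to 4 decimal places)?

e_3 = (0.5692, -0.3162, -0.7589)

a_1 = (-3, -3, -1); ‖a_1‖ = 4.3589, so e_1 = (-0.6882, -0.6882, -0.2294).
e_1·a_2 = (-0.6882)·(-1) + (-0.6882)·3 + (-0.2294)·(-2) = -0.9177.
u_2 = a_2 + 0.9177·e_1 = (-1.6316, 2.3684, -2.2105).
‖u_2‖ = 3.6274, so e_2 = (-0.4498, 0.6529, -0.6094).
e_1·a_3 = (-0.6882)·3 + (-0.6882)·1 + (-0.2294)·0 = -2.7530; e_2·a_3 = (-0.4498)·3 + 0.6529·1 + (-0.6094)·0 = -0.6965.
u_3 = a_3 + 2.7530·e_1 + 0.6965·e_2 = (0.7920, -0.4400, -1.0560).
‖u_3‖ = 1.3914, so e_3 = (0.5692, -0.3162, -0.7589).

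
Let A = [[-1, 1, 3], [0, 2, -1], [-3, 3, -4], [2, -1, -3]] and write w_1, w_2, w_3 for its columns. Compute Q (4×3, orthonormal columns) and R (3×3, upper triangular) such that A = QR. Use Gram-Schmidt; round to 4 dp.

q_1 = w_1/‖w_1‖ = (-1, 0, -3, 2)/3.7417 = (-0.2673, 0.0000, -0.8018, 0.5345).
r_{12} = q_1·w_2 = -3.2071.
u_2 = w_2 + 3.2071·q_1 = (0.1429, 2.0000, 0.4286, 0.7143).
‖u_2‖ = 2.1712, so q_2 = (0.0658, 0.9211, 0.1974, 0.3290).
r_{13} = q_1·w_3 = 0.8018; r_{23} = q_2·w_3 = -2.5002.
u_3 = w_3 − 0.8018·q_1 + 2.5002·q_2 = (3.3788, 1.3030, -2.8636, -2.6061).
‖u_3‖ = 5.3015, so q_3 = (0.6373, 0.2458, -0.5402, -0.4916).

Q = [[-0.2673, 0.0658, 0.6373], [0.0000, 0.9211, 0.2458], [-0.8018, 0.1974, -0.5402], [0.5345, 0.3290, -0.4916]], R = [[3.7417, -3.2071, 0.8018], [0.0000, 2.1712, -2.5002], [0.0000, 0.0000, 5.3015]]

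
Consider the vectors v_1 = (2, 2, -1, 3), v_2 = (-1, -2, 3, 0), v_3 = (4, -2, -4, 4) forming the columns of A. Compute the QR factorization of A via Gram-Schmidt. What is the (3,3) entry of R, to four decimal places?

v_1 = (2, 2, -1, 3); ‖v_1‖ = 4.2426, so q_1 = (0.4714, 0.4714, -0.2357, 0.7071).
q_1·v_2 = 0.4714·(-1) + 0.4714·(-2) + (-0.2357)·3 + 0.7071·0 = -2.1213.
u_2 = v_2 + 2.1213·q_1 = (0.0000, -1.0000, 2.5000, 1.5000).
‖u_2‖ = 3.0822, so q_2 = (0.0000, -0.3244, 0.8111, 0.4867).
q_1·v_3 = 0.4714·4 + 0.4714·(-2) + (-0.2357)·(-4) + 0.7071·4 = 4.7140; q_2·v_3 = 0.0000·4 + (-0.3244)·(-2) + 0.8111·(-4) + 0.4867·4 = -0.6489.
u_3 = v_3 − 4.7140·q_1 + 0.6489·q_2 = (1.7778, -4.4327, -2.3626, 0.9825).
r_{33} = ‖u_3‖ = 5.4182.

r_{33} = 5.4182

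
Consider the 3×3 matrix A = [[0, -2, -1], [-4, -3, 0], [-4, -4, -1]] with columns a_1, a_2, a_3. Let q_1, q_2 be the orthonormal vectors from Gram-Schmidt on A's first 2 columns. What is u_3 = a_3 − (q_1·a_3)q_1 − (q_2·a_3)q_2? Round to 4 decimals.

q_1 = a_1/‖a_1‖ = (0, -4, -4)/5.6569 = (0.0000, -0.7071, -0.7071).
r_{12} = q_1·a_2 = 4.9497.
u_2 = a_2 − 4.9497·q_1 = (-2.0000, 0.5000, -0.5000).
‖u_2‖ = 2.1213, so q_2 = (-0.9428, 0.2357, -0.2357).
r_{13} = q_1·a_3 = 0.7071; r_{23} = q_2·a_3 = 1.1785.
u_3 = a_3 − 0.7071·q_1 − 1.1785·q_2 = (0.1111, 0.2222, -0.2222).

u_3 = (0.1111, 0.2222, -0.2222)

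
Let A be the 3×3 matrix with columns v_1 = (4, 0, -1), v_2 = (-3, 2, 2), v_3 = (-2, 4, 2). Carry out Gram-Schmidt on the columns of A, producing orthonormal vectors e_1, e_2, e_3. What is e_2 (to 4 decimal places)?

e_2 = (0.1257, 0.8551, 0.5030)

e_1 = v_1/‖v_1‖ = (4, 0, -1)/4.1231 = (0.9701, 0.0000, -0.2425).
r_{12} = e_1·v_2 = -3.3955.
u_2 = v_2 + 3.3955·e_1 = (0.2941, 2.0000, 1.1765).
‖u_2‖ = 2.3389, so e_2 = (0.1257, 0.8551, 0.5030).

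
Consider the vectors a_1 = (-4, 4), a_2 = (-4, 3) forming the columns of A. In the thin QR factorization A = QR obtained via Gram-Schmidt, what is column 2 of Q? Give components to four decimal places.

a_1 = (-4, 4); ‖a_1‖ = 5.6569, so e_1 = (-0.7071, 0.7071).
e_1·a_2 = (-0.7071)·(-4) + 0.7071·3 = 4.9497.
u_2 = a_2 − 4.9497·e_1 = (-0.5000, -0.5000).
‖u_2‖ = 0.7071, so e_2 = (-0.7071, -0.7071).

e_2 = (-0.7071, -0.7071)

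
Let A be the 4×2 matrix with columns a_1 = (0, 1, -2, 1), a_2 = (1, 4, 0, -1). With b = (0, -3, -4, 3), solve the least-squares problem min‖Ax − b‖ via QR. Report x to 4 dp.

a_1 = (0, 1, -2, 1); ‖a_1‖ = 2.4495, so e_1 = (0.0000, 0.4082, -0.8165, 0.4082).
e_1·a_2 = 0.0000·1 + 0.4082·4 + (-0.8165)·0 + 0.4082·(-1) = 1.2247.
u_2 = a_2 − 1.2247·e_1 = (1.0000, 3.5000, 1.0000, -1.5000).
‖u_2‖ = 4.0620, so e_2 = (0.2462, 0.8616, 0.2462, -0.3693).
Qᵀb = (3.2660, -4.6775).
Back-substitute: x_2 = -4.6775/4.0620 = -1.1515.
x_1 = (3.2660 − 1.2247·(-1.1515))/2.4495 = 1.9091.

x = (1.9091, -1.1515)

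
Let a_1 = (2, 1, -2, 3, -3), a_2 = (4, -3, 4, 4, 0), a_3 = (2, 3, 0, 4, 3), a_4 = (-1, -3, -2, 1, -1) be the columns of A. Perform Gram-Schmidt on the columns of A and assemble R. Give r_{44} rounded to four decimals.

r_{44} = 3.2790

a_1 = (2, 1, -2, 3, -3); ‖a_1‖ = 5.1962, so e_1 = (0.3849, 0.1925, -0.3849, 0.5774, -0.5774).
e_1·a_2 = 0.3849·4 + 0.1925·(-3) + (-0.3849)·4 + 0.5774·4 + (-0.5774)·0 = 1.7321.
u_2 = a_2 − 1.7321·e_1 = (3.3333, -3.3333, 4.6667, 3.0000, 1.0000).
‖u_2‖ = 7.3485, so e_2 = (0.4536, -0.4536, 0.6351, 0.4082, 0.1361).
e_1·a_3 = 0.3849·2 + 0.1925·3 + (-0.3849)·0 + 0.5774·4 + (-0.5774)·3 = 1.9245; e_2·a_3 = 0.4536·2 + (-0.4536)·3 + 0.6351·0 + 0.4082·4 + 0.1361·3 = 1.5876.
u_3 = a_3 − 1.9245·e_1 − 1.5876·e_2 = (0.5391, 3.3498, -0.2675, 2.2407, 3.8951).
‖u_3‖ = 5.6370, so e_3 = (0.0956, 0.5943, -0.0475, 0.3975, 0.6910).
e_1·a_4 = 0.3849·(-1) + 0.1925·(-3) + (-0.3849)·(-2) + 0.5774·1 + (-0.5774)·(-1) = 0.9623; e_2·a_4 = 0.4536·(-1) + (-0.4536)·(-3) + 0.6351·(-2) + 0.4082·1 + 0.1361·(-1) = -0.0907; e_3·a_4 = 0.0956·(-1) + 0.5943·(-3) + (-0.0475)·(-2) + 0.3975·1 + 0.6910·(-1) = -2.0770.
u_4 = a_4 − 0.9623·e_1 + 0.0907·e_2 + 2.0770·e_3 = (-1.1306, -1.9921, -1.6706, 1.3071, 1.0030).
r_{44} = ‖u_4‖ = 3.2790.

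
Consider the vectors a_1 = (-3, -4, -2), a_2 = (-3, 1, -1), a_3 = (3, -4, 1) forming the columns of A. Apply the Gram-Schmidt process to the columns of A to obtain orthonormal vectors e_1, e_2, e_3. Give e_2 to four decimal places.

e_1 = a_1/‖a_1‖ = (-3, -4, -2)/5.3852 = (-0.5571, -0.7428, -0.3714).
r_{12} = e_1·a_2 = 1.2999.
u_2 = a_2 − 1.2999·e_1 = (-2.2759, 1.9655, -0.5172).
‖u_2‖ = 3.0513, so e_2 = (-0.7459, 0.6442, -0.1695).

e_2 = (-0.7459, 0.6442, -0.1695)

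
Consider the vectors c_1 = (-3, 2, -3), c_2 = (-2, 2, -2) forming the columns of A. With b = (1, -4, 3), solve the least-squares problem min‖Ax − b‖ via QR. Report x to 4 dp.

x = (2.0000, -4.0000)

c_1 = (-3, 2, -3); ‖c_1‖ = 4.6904, so e_1 = (-0.6396, 0.4264, -0.6396).
e_1·c_2 = (-0.6396)·(-2) + 0.4264·2 + (-0.6396)·(-2) = 3.4112.
u_2 = c_2 − 3.4112·e_1 = (0.1818, 0.5455, 0.1818).
‖u_2‖ = 0.6030, so e_2 = (0.3015, 0.9045, 0.3015).
Qᵀb = (-4.2640, -2.4121).
Back-substitute: x_2 = -2.4121/0.6030 = -4.0000.
x_1 = (-4.2640 − 3.4112·(-4.0000))/4.6904 = 2.0000.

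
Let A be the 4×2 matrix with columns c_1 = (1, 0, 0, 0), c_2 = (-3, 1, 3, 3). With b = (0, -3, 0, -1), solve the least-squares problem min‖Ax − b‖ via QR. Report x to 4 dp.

x = (-0.9474, -0.3158)

q_1 = c_1/‖c_1‖ = (1, 0, 0, 0)/1.0000 = (1.0000, 0.0000, 0.0000, 0.0000).
r_{12} = q_1·c_2 = -3.0000.
u_2 = c_2 + 3.0000·q_1 = (0.0000, 1.0000, 3.0000, 3.0000).
‖u_2‖ = 4.3589, so q_2 = (0.0000, 0.2294, 0.6882, 0.6882).
Qᵀb = (0.0000, -1.3765).
Back-substitute: x_2 = -1.3765/4.3589 = -0.3158.
x_1 = (0.0000 + 3.0000·(-0.3158))/1.0000 = -0.9474.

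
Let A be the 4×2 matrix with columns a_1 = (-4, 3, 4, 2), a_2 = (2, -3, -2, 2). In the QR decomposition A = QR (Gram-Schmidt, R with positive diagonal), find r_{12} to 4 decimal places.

r_{12} = -3.1305

e_1 = a_1/‖a_1‖ = (-4, 3, 4, 2)/6.7082 = (-0.5963, 0.4472, 0.5963, 0.2981).
r_{12} = e_1·a_2 = -3.1305.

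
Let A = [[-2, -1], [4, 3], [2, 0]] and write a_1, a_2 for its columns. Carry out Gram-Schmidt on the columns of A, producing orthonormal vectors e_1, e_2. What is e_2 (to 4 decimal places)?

e_2 = (0.1231, 0.4924, -0.8616)

a_1 = (-2, 4, 2); ‖a_1‖ = 4.8990, so e_1 = (-0.4082, 0.8165, 0.4082).
e_1·a_2 = (-0.4082)·(-1) + 0.8165·3 + 0.4082·0 = 2.8577.
u_2 = a_2 − 2.8577·e_1 = (0.1667, 0.6667, -1.1667).
‖u_2‖ = 1.3540, so e_2 = (0.1231, 0.4924, -0.8616).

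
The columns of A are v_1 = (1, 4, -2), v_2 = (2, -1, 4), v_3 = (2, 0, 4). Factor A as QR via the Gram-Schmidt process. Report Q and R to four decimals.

v_1 = (1, 4, -2); ‖v_1‖ = 4.5826, so q_1 = (0.2182, 0.8729, -0.4364).
q_1·v_2 = 0.2182·2 + 0.8729·(-1) + (-0.4364)·4 = -2.1822.
u_2 = v_2 + 2.1822·q_1 = (2.4762, 0.9048, 3.0476).
‖u_2‖ = 4.0297, so q_2 = (0.6145, 0.2245, 0.7563).
q_1·v_3 = 0.2182·2 + 0.8729·0 + (-0.4364)·4 = -1.3093; q_2·v_3 = 0.6145·2 + 0.2245·0 + 0.7563·4 = 4.2542.
u_3 = v_3 + 1.3093·q_1 − 4.2542·q_2 = (-0.3284, 0.1877, 0.2111).
‖u_3‖ = 0.4332, so q_3 = (-0.7581, 0.4332, 0.4874).

Q = [[0.2182, 0.6145, -0.7581], [0.8729, 0.2245, 0.4332], [-0.4364, 0.7563, 0.4874]], R = [[4.5826, -2.1822, -1.3093], [0.0000, 4.0297, 4.2542], [0.0000, 0.0000, 0.4332]]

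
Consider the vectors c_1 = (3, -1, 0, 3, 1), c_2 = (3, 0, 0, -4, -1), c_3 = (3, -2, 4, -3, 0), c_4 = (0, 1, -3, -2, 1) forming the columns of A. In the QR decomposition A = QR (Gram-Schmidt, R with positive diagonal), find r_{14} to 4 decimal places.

r_{14} = -1.3416

c_1 = (3, -1, 0, 3, 1); ‖c_1‖ = 4.4721, so e_1 = (0.6708, -0.2236, 0.0000, 0.6708, 0.2236).
r_{14} = e_1·c_4 = -1.3416.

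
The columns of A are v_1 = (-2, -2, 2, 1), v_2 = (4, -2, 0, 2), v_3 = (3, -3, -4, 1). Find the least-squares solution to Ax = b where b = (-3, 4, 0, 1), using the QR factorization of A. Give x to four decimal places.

x = (-0.3505, -0.4670, -0.3747)

v_1 = (-2, -2, 2, 1); ‖v_1‖ = 3.6056, so q_1 = (-0.5547, -0.5547, 0.5547, 0.2774).
q_1·v_2 = (-0.5547)·4 + (-0.5547)·(-2) + 0.5547·0 + 0.2774·2 = -0.5547.
u_2 = v_2 + 0.5547·q_1 = (3.6923, -2.3077, 0.3077, 2.1538).
‖u_2‖ = 4.8675, so q_2 = (0.7586, -0.4741, 0.0632, 0.4425).
q_1·v_3 = (-0.5547)·3 + (-0.5547)·(-3) + 0.5547·(-4) + 0.2774·1 = -1.9415; q_2·v_3 = 0.7586·3 + (-0.4741)·(-3) + 0.0632·(-4) + 0.4425·1 = 3.8877.
u_3 = v_3 + 1.9415·q_1 − 3.8877·q_2 = (-1.0260, -2.2338, -3.1688, -0.1818).
‖u_3‖ = 4.0146, so q_3 = (-0.2556, -0.5564, -0.7893, -0.0453).
Qᵀb = (-0.2774, -3.7296, -1.5043).
Back-substitute: x_3 = -1.5043/4.0146 = -0.3747.
x_2 = (-3.7296 − 3.8877·(-0.3747))/4.8675 = -0.4670.
x_1 = (-0.2774 + 0.5547·(-0.4670) + 1.9415·(-0.3747))/3.6056 = -0.3505.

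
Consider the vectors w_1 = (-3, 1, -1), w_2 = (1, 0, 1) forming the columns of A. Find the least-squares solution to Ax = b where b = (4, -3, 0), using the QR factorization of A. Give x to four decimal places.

w_1 = (-3, 1, -1); ‖w_1‖ = 3.3166, so q_1 = (-0.9045, 0.3015, -0.3015).
q_1·w_2 = (-0.9045)·1 + 0.3015·0 + (-0.3015)·1 = -1.2060.
u_2 = w_2 + 1.2060·q_1 = (-0.0909, 0.3636, 0.6364).
‖u_2‖ = 0.7385, so q_2 = (-0.1231, 0.4924, 0.8616).
Qᵀb = (-4.5227, -1.9695).
Back-substitute: x_2 = -1.9695/0.7385 = -2.6667.
x_1 = (-4.5227 + 1.2060·(-2.6667))/3.3166 = -2.3333.

x = (-2.3333, -2.6667)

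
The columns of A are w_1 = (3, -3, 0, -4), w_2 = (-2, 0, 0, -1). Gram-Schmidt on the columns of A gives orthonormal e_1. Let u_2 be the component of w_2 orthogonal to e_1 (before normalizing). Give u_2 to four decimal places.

u_2 = (-1.8235, -0.1765, 0.0000, -1.2353)

w_1 = (3, -3, 0, -4); ‖w_1‖ = 5.8310, so e_1 = (0.5145, -0.5145, 0.0000, -0.6860).
e_1·w_2 = 0.5145·(-2) + (-0.5145)·0 + 0.0000·0 + (-0.6860)·(-1) = -0.3430.
u_2 = w_2 + 0.3430·e_1 = (-1.8235, -0.1765, 0.0000, -1.2353).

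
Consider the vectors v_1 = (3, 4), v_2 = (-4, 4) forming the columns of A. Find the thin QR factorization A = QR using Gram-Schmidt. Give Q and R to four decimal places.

v_1 = (3, 4); ‖v_1‖ = 5.0000, so e_1 = (0.6000, 0.8000).
e_1·v_2 = 0.6000·(-4) + 0.8000·4 = 0.8000.
u_2 = v_2 − 0.8000·e_1 = (-4.4800, 3.3600).
‖u_2‖ = 5.6000, so e_2 = (-0.8000, 0.6000).

Q = [[0.6000, -0.8000], [0.8000, 0.6000]], R = [[5.0000, 0.8000], [0.0000, 5.6000]]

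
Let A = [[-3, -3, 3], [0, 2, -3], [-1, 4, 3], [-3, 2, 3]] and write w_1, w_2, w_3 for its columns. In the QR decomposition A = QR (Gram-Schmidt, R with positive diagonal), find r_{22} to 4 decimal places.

w_1 = (-3, 0, -1, -3); ‖w_1‖ = 4.3589, so e_1 = (-0.6882, 0.0000, -0.2294, -0.6882).
e_1·w_2 = (-0.6882)·(-3) + 0.0000·2 + (-0.2294)·4 + (-0.6882)·2 = -0.2294.
u_2 = w_2 + 0.2294·e_1 = (-3.1579, 2.0000, 3.9474, 1.8421).
r_{22} = ‖u_2‖ = 5.7400.

r_{22} = 5.7400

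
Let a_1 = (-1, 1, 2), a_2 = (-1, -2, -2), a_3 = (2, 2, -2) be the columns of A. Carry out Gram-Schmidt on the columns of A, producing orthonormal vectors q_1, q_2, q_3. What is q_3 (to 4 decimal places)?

q_1 = a_1/‖a_1‖ = (-1, 1, 2)/2.4495 = (-0.4082, 0.4082, 0.8165).
r_{12} = q_1·a_2 = -2.0412.
u_2 = a_2 + 2.0412·q_1 = (-1.8333, -1.1667, -0.3333).
‖u_2‖ = 2.1985, so q_2 = (-0.8339, -0.5307, -0.1516).
r_{13} = q_1·a_3 = -1.6330; r_{23} = q_2·a_3 = -2.4259.
u_3 = a_3 + 1.6330·q_1 + 2.4259·q_2 = (-0.6897, 1.3793, -1.0345).
‖u_3‖ = 1.8570, so q_3 = (-0.3714, 0.7428, -0.5571).

q_3 = (-0.3714, 0.7428, -0.5571)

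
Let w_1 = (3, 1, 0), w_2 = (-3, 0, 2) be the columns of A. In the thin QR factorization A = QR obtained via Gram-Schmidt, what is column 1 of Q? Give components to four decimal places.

e_1 = (0.9487, 0.3162, 0.0000)

w_1 = (3, 1, 0); ‖w_1‖ = 3.1623, so e_1 = (0.9487, 0.3162, 0.0000).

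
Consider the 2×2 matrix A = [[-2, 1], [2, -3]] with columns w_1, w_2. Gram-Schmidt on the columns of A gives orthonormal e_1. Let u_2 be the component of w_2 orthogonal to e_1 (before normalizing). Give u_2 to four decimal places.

u_2 = (-1.0000, -1.0000)

e_1 = w_1/‖w_1‖ = (-2, 2)/2.8284 = (-0.7071, 0.7071).
r_{12} = e_1·w_2 = -2.8284.
u_2 = w_2 + 2.8284·e_1 = (-1.0000, -1.0000).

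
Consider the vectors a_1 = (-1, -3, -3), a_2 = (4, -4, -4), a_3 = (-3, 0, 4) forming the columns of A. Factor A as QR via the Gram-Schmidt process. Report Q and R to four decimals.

Q = [[-0.2294, 0.9733, 0.0000], [-0.6882, -0.1622, -0.7071], [-0.6882, -0.1622, 0.7071]], R = [[4.3589, 4.5883, -2.0647], [0.0000, 5.1911, -3.5689], [0.0000, 0.0000, 2.8284]]

e_1 = a_1/‖a_1‖ = (-1, -3, -3)/4.3589 = (-0.2294, -0.6882, -0.6882).
r_{12} = e_1·a_2 = 4.5883.
u_2 = a_2 − 4.5883·e_1 = (5.0526, -0.8421, -0.8421).
‖u_2‖ = 5.1911, so e_2 = (0.9733, -0.1622, -0.1622).
r_{13} = e_1·a_3 = -2.0647; r_{23} = e_2·a_3 = -3.5689.
u_3 = a_3 + 2.0647·e_1 + 3.5689·e_2 = (0.0000, -2.0000, 2.0000).
‖u_3‖ = 2.8284, so e_3 = (0.0000, -0.7071, 0.7071).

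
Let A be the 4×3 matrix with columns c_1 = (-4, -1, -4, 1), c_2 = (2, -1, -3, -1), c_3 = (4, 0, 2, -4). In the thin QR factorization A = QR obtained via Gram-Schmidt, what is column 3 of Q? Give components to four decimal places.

q_3 = (-0.3306, -0.0980, 0.1225, -0.9306)

c_1 = (-4, -1, -4, 1); ‖c_1‖ = 5.8310, so q_1 = (-0.6860, -0.1715, -0.6860, 0.1715).
q_1·c_2 = (-0.6860)·2 + (-0.1715)·(-1) + (-0.6860)·(-3) + 0.1715·(-1) = 0.6860.
u_2 = c_2 − 0.6860·q_1 = (2.4706, -0.8824, -2.5294, -1.1176).
‖u_2‖ = 3.8117, so q_2 = (0.6482, -0.2315, -0.6636, -0.2932).
q_1·c_3 = (-0.6860)·4 + (-0.1715)·0 + (-0.6860)·2 + 0.1715·(-4) = -4.8020; q_2·c_3 = 0.6482·4 + (-0.2315)·0 + (-0.6636)·2 + (-0.2932)·(-4) = 2.4383.
u_3 = c_3 + 4.8020·q_1 − 2.4383·q_2 = (-0.8745, -0.2591, 0.3239, -2.4615).
‖u_3‖ = 2.6450, so q_3 = (-0.3306, -0.0980, 0.1225, -0.9306).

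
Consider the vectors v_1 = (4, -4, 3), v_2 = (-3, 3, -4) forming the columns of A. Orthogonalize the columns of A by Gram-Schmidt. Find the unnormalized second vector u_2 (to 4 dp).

u_2 = (0.5122, -0.5122, -1.3659)

e_1 = v_1/‖v_1‖ = (4, -4, 3)/6.4031 = (0.6247, -0.6247, 0.4685).
r_{12} = e_1·v_2 = -5.6223.
u_2 = v_2 + 5.6223·e_1 = (0.5122, -0.5122, -1.3659).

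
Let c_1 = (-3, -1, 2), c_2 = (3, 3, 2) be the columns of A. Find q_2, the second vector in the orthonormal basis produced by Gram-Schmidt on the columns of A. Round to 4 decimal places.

c_1 = (-3, -1, 2); ‖c_1‖ = 3.7417, so q_1 = (-0.8018, -0.2673, 0.5345).
q_1·c_2 = (-0.8018)·3 + (-0.2673)·3 + 0.5345·2 = -2.1381.
u_2 = c_2 + 2.1381·q_1 = (1.2857, 2.4286, 3.1429).
‖u_2‖ = 4.1748, so q_2 = (0.3080, 0.5817, 0.7528).

q_2 = (0.3080, 0.5817, 0.7528)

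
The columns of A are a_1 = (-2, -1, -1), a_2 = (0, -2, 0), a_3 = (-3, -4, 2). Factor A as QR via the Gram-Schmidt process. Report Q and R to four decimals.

a_1 = (-2, -1, -1); ‖a_1‖ = 2.4495, so q_1 = (-0.8165, -0.4082, -0.4082).
q_1·a_2 = (-0.8165)·0 + (-0.4082)·(-2) + (-0.4082)·0 = 0.8165.
u_2 = a_2 − 0.8165·q_1 = (0.6667, -1.6667, 0.3333).
‖u_2‖ = 1.8257, so q_2 = (0.3651, -0.9129, 0.1826).
q_1·a_3 = (-0.8165)·(-3) + (-0.4082)·(-4) + (-0.4082)·2 = 3.2660; q_2·a_3 = 0.3651·(-3) + (-0.9129)·(-4) + 0.1826·2 = 2.9212.
u_3 = a_3 − 3.2660·q_1 − 2.9212·q_2 = (-1.4000, 0.0000, 2.8000).
‖u_3‖ = 3.1305, so q_3 = (-0.4472, 0.0000, 0.8944).

Q = [[-0.8165, 0.3651, -0.4472], [-0.4082, -0.9129, 0.0000], [-0.4082, 0.1826, 0.8944]], R = [[2.4495, 0.8165, 3.2660], [0.0000, 1.8257, 2.9212], [0.0000, 0.0000, 3.1305]]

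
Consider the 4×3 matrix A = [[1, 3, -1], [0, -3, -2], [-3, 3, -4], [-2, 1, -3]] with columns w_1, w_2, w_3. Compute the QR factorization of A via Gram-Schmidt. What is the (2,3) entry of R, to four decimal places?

e_1 = w_1/‖w_1‖ = (1, 0, -3, -2)/3.7417 = (0.2673, 0.0000, -0.8018, -0.5345).
r_{12} = e_1·w_2 = -2.1381.
u_2 = w_2 + 2.1381·e_1 = (3.5714, -3.0000, 1.2857, -0.1429).
‖u_2‖ = 4.8403, so e_2 = (0.7379, -0.6198, 0.2656, -0.0295).
r_{23} = e_2·w_3 = -0.4722.

r_{23} = -0.4722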